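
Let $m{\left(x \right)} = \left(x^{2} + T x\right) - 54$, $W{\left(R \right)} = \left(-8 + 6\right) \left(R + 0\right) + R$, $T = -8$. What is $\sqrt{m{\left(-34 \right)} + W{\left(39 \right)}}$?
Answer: $\sqrt{1335} \approx 36.538$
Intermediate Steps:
$W{\left(R \right)} = - R$ ($W{\left(R \right)} = - 2 R + R = - R$)
$m{\left(x \right)} = -54 + x^{2} - 8 x$ ($m{\left(x \right)} = \left(x^{2} - 8 x\right) - 54 = -54 + x^{2} - 8 x$)
$\sqrt{m{\left(-34 \right)} + W{\left(39 \right)}} = \sqrt{\left(-54 + \left(-34\right)^{2} - -272\right) - 39} = \sqrt{\left(-54 + 1156 + 272\right) - 39} = \sqrt{1374 - 39} = \sqrt{1335}$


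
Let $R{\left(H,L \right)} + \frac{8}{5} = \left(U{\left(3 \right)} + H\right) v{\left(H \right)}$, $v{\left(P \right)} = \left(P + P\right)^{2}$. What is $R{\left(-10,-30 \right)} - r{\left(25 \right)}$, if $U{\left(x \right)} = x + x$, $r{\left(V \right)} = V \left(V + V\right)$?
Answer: $- \frac{14258}{5} \approx -2851.6$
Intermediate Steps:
$v{\left(P \right)} = 4 P^{2}$ ($v{\left(P \right)} = \left(2 P\right)^{2} = 4 P^{2}$)
$r{\left(V \right)} = 2 V^{2}$ ($r{\left(V \right)} = V 2 V = 2 V^{2}$)
$U{\left(x \right)} = 2 x$
$R{\left(H,L \right)} = - \frac{8}{5} + 4 H^{2} \left(6 + H\right)$ ($R{\left(H,L \right)} = - \frac{8}{5} + \left(2 \cdot 3 + H\right) 4 H^{2} = - \frac{8}{5} + \left(6 + H\right) 4 H^{2} = - \frac{8}{5} + 4 H^{2} \left(6 + H\right)$)
$R{\left(-10,-30 \right)} - r{\left(25 \right)} = \left(- \frac{8}{5} + 4 \left(-10\right)^{3} + 24 \left(-10\right)^{2}\right) - 2 \cdot 25^{2} = \left(- \frac{8}{5} + 4 \left(-1000\right) + 24 \cdot 100\right) - 2 \cdot 625 = \left(- \frac{8}{5} - 4000 + 2400\right) - 1250 = - \frac{8008}{5} - 1250 = - \frac{14258}{5}$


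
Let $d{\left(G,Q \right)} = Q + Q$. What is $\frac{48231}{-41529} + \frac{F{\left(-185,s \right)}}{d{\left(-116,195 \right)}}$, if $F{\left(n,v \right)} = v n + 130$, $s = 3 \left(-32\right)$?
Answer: $\frac{24138124}{539877} \approx 44.71$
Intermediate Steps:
$s = -96$
$F{\left(n,v \right)} = 130 + n v$ ($F{\left(n,v \right)} = n v + 130 = 130 + n v$)
$d{\left(G,Q \right)} = 2 Q$
$\frac{48231}{-41529} + \frac{F{\left(-185,s \right)}}{d{\left(-116,195 \right)}} = \frac{48231}{-41529} + \frac{130 - -17760}{2 \cdot 195} = 48231 \left(- \frac{1}{41529}\right) + \frac{130 + 17760}{390} = - \frac{16077}{13843} + 17890 \cdot \frac{1}{390} = - \frac{16077}{13843} + \frac{1789}{39} = \frac{24138124}{539877}$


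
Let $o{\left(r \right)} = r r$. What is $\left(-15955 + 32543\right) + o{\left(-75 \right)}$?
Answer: $22213$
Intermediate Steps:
$o{\left(r \right)} = r^{2}$
$\left(-15955 + 32543\right) + o{\left(-75 \right)} = \left(-15955 + 32543\right) + \left(-75\right)^{2} = 16588 + 5625 = 22213$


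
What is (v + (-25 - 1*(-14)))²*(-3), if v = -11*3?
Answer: -5808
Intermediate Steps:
v = -33
(v + (-25 - 1*(-14)))²*(-3) = (-33 + (-25 - 1*(-14)))²*(-3) = (-33 + (-25 + 14))²*(-3) = (-33 - 11)²*(-3) = (-44)²*(-3) = 1936*(-3) = -5808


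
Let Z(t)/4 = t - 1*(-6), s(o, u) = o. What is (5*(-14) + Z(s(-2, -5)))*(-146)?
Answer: 7884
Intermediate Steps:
Z(t) = 24 + 4*t (Z(t) = 4*(t - 1*(-6)) = 4*(t + 6) = 4*(6 + t) = 24 + 4*t)
(5*(-14) + Z(s(-2, -5)))*(-146) = (5*(-14) + (24 + 4*(-2)))*(-146) = (-70 + (24 - 8))*(-146) = (-70 + 16)*(-146) = -54*(-146) = 7884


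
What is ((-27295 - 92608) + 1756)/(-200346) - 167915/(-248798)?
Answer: 33317038/26345499 ≈ 1.2646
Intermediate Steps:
((-27295 - 92608) + 1756)/(-200346) - 167915/(-248798) = (-119903 + 1756)*(-1/200346) - 167915*(-1/248798) = -118147*(-1/200346) + 355/526 = 118147/200346 + 355/526 = 33317038/26345499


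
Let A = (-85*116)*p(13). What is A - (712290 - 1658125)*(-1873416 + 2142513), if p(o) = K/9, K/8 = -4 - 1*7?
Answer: 2290693116635/9 ≈ 2.5452e+11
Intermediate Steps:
K = -88 (K = 8*(-4 - 1*7) = 8*(-4 - 7) = 8*(-11) = -88)
p(o) = -88/9
A = 867680/9 (A = -85*116*(-88/9) = -9860*(-88/9) = 867680/9 ≈ 96409.)
A - (712290 - 1658125)*(-1873416 + 2142513) = 867680/9 - (712290 - 1658125)*(-1873416 + 2142513) = 867680/9 - (-945835)*269097 = 867680/9 - 1*(-254521360995) = 867680/9 + 254521360995 = 2290693116635/9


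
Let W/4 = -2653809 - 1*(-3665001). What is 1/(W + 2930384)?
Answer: 1/6975152 ≈ 1.4337e-7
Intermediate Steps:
W = 4044768 (W = 4*(-2653809 - 1*(-3665001)) = 4*(-2653809 + 3665001) = 4*1011192 = 4044768)
1/(W + 2930384) = 1/(4044768 + 2930384) = 1/6975152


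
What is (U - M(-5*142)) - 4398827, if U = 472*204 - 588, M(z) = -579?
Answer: -4302548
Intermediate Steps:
U = 95700 (U = 96288 - 588 = 95700)
(U - M(-5*142)) - 4398827 = (95700 - 1*(-579)) - 4398827 = (95700 + 579) - 4398827 = 96279 - 4398827 = -4302548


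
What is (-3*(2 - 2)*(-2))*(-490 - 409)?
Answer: 0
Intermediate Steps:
(-3*(2 - 2)*(-2))*(-490 - 409) = (-3*0*(-2))*(-899) = (0*(-2))*(-899) = 0*(-899) = 0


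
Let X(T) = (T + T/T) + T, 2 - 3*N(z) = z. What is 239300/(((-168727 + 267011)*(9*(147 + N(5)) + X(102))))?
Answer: 59825/37323349 ≈ 0.0016029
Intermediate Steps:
N(z) = ⅔ - z/3
X(T) = 1 + 2*T (X(T) = (T + 1) + T = (1 + T) + T = 1 + 2*T)
239300/(((-168727 + 267011)*(9*(147 + N(5)) + X(102)))) = 239300/(((-168727 + 267011)*(9*(147 + (⅔ - ⅓*5)) + (1 + 2*102)))) = 239300/((98284*(9*(147 + (⅔ - 5/3)) + (1 + 204)))) = 239300/((98284*(9*(147 - 1) + 205))) = 239300/((98284*(9*146 + 205))) = 239300/((98284*(1314 + 205))) = 239300/((98284*1519)) = 239300/149293396 = 239300*(1/149293396) = 59825/37323349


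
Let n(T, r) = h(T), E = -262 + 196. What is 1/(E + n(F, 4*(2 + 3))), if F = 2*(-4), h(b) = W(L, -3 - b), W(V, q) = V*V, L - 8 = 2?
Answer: 1/34 ≈ 0.029412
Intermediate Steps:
L = 10 (L = 8 + 2 = 10)
W(V, q) = V**2
h(b) = 100 (h(b) = 10**2 = 100)
F = -8
E = -66
n(T, r) = 100
1/(E + n(F, 4*(2 + 3))) = 1/(-66 + 100) = 1/34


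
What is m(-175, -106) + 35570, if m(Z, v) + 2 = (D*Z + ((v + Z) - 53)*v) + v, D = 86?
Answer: 55816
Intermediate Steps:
m(Z, v) = -2 + v + 86*Z + v*(-53 + Z + v) (m(Z, v) = -2 + ((86*Z + ((v + Z) - 53)*v) + v) = -2 + ((86*Z + ((Z + v) - 53)*v) + v) = -2 + ((86*Z + (-53 + Z + v)*v) + v) = -2 + ((86*Z + v*(-53 + Z + v)) + v) = -2 + (v + 86*Z + v*(-53 + Z + v)) = -2 + v + 86*Z + v*(-53 + Z + v))
m(-175, -106) + 35570 = (-2 + (-106)**2 - 52*(-106) + 86*(-175) - 175*(-106)) + 35570 = (-2 + 11236 + 5512 - 15050 + 18550) + 35570 = 20246 + 35570 = 55816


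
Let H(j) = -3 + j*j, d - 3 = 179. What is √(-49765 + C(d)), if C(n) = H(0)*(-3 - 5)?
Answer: I*√49741 ≈ 223.03*I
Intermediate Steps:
d = 182 (d = 3 + 179 = 182)
H(j) = -3 + j²
C(n) = 24 (C(n) = (-3 + 0²)*(-3 - 5) = (-3 + 0)*(-8) = -3*(-8) = 24)
√(-49765 + C(d)) = √(-49765 + 24) = √(-49741) = I*√49741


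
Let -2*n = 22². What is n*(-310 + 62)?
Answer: 60016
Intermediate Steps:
n = -242 (n = -½*22² = -½*484 = -242)
n*(-310 + 62) = -242*(-310 + 62) = -242*(-248) = 60016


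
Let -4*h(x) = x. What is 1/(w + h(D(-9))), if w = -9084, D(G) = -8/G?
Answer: -9/81758 ≈ -0.00011008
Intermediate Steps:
h(x) = -x/4
1/(w + h(D(-9))) = 1/(-9084 - (-2)/(-9)) = 1/(-9084 - (-2)*(-1)/9) = 1/(-9084 - 1/4*8/9) = 1/(-9084 - 2/9) = 1/(-81758/9) = -9/81758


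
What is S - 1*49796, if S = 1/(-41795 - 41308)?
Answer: -4138196989/83103 ≈ -49796.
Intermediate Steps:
S = -1/83103 (S = 1/(-83103) = -1/83103 ≈ -1.2033e-5)
S - 1*49796 = -1/83103 - 1*49796 = -1/83103 - 49796 = -4138196989/83103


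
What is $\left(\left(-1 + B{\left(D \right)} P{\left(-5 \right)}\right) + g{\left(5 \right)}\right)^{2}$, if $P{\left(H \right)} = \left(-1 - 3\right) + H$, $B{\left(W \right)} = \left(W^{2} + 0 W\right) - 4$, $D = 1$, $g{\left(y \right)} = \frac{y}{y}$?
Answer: $729$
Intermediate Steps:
$g{\left(y \right)} = 1$
$B{\left(W \right)} = -4 + W^{2}$ ($B{\left(W \right)} = \left(W^{2} + 0\right) - 4 = W^{2} - 4 = -4 + W^{2}$)
$P{\left(H \right)} = -4 + H$
$\left(\left(-1 + B{\left(D \right)} P{\left(-5 \right)}\right) + g{\left(5 \right)}\right)^{2} = \left(\left(-1 + \left(-4 + 1^{2}\right) \left(-4 - 5\right)\right) + 1\right)^{2} = \left(\left(-1 + \left(-4 + 1\right) \left(-9\right)\right) + 1\right)^{2} = \left(\left(-1 - -27\right) + 1\right)^{2} = \left(\left(-1 + 27\right) + 1\right)^{2} = \left(26 + 1\right)^{2} = 27^{2} = 729$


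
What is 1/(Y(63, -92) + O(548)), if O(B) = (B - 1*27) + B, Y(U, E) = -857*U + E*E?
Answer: -1/44458 ≈ -2.2493e-5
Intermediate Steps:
Y(U, E) = E² - 857*U (Y(U, E) = -857*U + E² = E² - 857*U)
O(B) = -27 + 2*B (O(B) = (B - 27) + B = (-27 + B) + B = -27 + 2*B)
1/(Y(63, -92) + O(548)) = 1/(((-92)² - 857*63) + (-27 + 2*548)) = 1/((8464 - 53991) + (-27 + 1096)) = 1/(-45527 + 1069) = 1/(-44458) = -1/44458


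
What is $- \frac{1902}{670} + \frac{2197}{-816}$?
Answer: $- \frac{1512011}{273360} \approx -5.5312$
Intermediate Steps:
$- \frac{1902}{670} + \frac{2197}{-816} = \left(-1902\right) \frac{1}{670} + 2197 \left(- \frac{1}{816}\right) = - \frac{951}{335} - \frac{2197}{816} = - \frac{1512011}{273360}$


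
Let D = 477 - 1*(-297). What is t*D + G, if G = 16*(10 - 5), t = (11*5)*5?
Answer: 212930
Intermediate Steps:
D = 774 (D = 477 + 297 = 774)
t = 275 (t = 55*5 = 275)
G = 80 (G = 16*5 = 80)
t*D + G = 275*774 + 80 = 212850 + 80 = 212930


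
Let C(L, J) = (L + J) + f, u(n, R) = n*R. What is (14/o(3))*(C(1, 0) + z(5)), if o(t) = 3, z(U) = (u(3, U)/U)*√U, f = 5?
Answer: 28 + 14*√5 ≈ 59.305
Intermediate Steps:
u(n, R) = R*n
z(U) = 3*√U (z(U) = ((U*3)/U)*√U = ((3*U)/U)*√U = 3*√U)
C(L, J) = 5 + J + L (C(L, J) = (L + J) + 5 = (J + L) + 5 = 5 + J + L)
(14/o(3))*(C(1, 0) + z(5)) = (14/3)*((5 + 0 + 1) + 3*√5) = (14*(⅓))*(6 + 3*√5) = 14*(6 + 3*√5)/3 = 28 + 14*√5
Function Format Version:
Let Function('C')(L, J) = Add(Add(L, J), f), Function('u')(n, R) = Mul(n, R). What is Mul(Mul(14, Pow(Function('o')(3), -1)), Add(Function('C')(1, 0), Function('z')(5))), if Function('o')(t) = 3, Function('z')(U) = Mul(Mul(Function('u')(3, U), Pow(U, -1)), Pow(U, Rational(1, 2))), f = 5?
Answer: Add(28, Mul(14, Pow(5, Rational(1, 2)))) ≈ 59.305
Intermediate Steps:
Function('u')(n, R) = Mul(R, n)
Function('z')(U) = Mul(3, Pow(U, Rational(1, 2))) (Function('z')(U) = Mul(Mul(Mul(U, 3), Pow(U, -1)), Pow(U, Rational(1, 2))) = Mul(Mul(Mul(3, U), Pow(U, -1)), Pow(U, Rational(1, 2))) = Mul(3, Pow(U, Rational(1, 2))))
Function('C')(L, J) = Add(5, J, L) (Function('C')(L, J) = Add(Add(L, J), 5) = Add(Add(J, L), 5) = Add(5, J, L))
Mul(Mul(14, Pow(Function('o')(3), -1)), Add(Function('C')(1, 0), Function('z')(5))) = Mul(Mul(14, Pow(3, -1)), Add(Add(5, 0, 1), Mul(3, Pow(5, Rational(1, 2))))) = Mul(Mul(14, Rational(1, 3)), Add(6, Mul(3, Pow(5, Rational(1, 2))))) = Mul(Rational(14, 3), Add(6, Mul(3, Pow(5, Rational(1, 2))))) = Add(28, Mul(14, Pow(5, Rational(1, 2))))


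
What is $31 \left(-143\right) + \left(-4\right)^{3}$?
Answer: $-4497$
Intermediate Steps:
$31 \left(-143\right) + \left(-4\right)^{3} = -4433 - 64 = -4497$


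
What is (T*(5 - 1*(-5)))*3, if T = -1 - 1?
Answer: -60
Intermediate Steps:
T = -2
(T*(5 - 1*(-5)))*3 = -2*(5 - 1*(-5))*3 = -2*(5 + 5)*3 = -2*10*3 = -20*3 = -60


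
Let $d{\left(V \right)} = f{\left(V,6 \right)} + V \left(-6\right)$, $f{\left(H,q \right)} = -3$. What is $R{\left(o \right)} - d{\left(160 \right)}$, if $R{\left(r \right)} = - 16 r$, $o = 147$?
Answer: $-1389$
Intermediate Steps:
$d{\left(V \right)} = -3 - 6 V$ ($d{\left(V \right)} = -3 + V \left(-6\right) = -3 - 6 V$)
$R{\left(o \right)} - d{\left(160 \right)} = \left(-16\right) 147 - \left(-3 - 960\right) = -2352 - \left(-3 - 960\right) = -2352 - -963 = -2352 + 963 = -1389$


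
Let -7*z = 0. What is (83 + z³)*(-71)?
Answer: -5893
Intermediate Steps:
z = 0 (z = -⅐*0 = 0)
(83 + z³)*(-71) = (83 + 0³)*(-71) = (83 + 0)*(-71) = 83*(-71) = -5893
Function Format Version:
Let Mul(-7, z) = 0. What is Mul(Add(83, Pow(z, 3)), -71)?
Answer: -5893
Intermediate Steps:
z = 0 (z = Mul(Rational(-1, 7), 0) = 0)
Mul(Add(83, Pow(z, 3)), -71) = Mul(Add(83, Pow(0, 3)), -71) = Mul(Add(83, 0), -71) = Mul(83, -71) = -5893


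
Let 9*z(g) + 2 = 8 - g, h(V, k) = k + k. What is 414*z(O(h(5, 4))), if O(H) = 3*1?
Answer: 138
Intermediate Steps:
h(V, k) = 2*k
O(H) = 3
z(g) = 2/3 - g/9 (z(g) = -2/9 + (8 - g)/9 = -2/9 + (8/9 - g/9) = 2/3 - g/9)
414*z(O(h(5, 4))) = 414*(2/3 - 1/9*3) = 414*(2/3 - 1/3) = 414*(1/3) = 138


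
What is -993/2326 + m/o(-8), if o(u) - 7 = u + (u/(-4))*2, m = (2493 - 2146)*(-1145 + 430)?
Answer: -577095209/6978 ≈ -82702.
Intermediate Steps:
m = -248105 (m = 347*(-715) = -248105)
o(u) = 7 + u/2 (o(u) = 7 + (u + (u/(-4))*2) = 7 + (u + (u*(-1/4))*2) = 7 + (u - u/4*2) = 7 + (u - u/2) = 7 + u/2)
-993/2326 + m/o(-8) = -993/2326 - 248105/(7 + (1/2)*(-8)) = -993*1/2326 - 248105/(7 - 4) = -993/2326 - 248105/3 = -577095209/6978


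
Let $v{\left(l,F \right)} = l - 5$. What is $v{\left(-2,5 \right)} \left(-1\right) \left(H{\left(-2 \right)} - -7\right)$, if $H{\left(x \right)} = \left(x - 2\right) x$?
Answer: $105$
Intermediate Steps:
$H{\left(x \right)} = x \left(-2 + x\right)$ ($H{\left(x \right)} = \left(-2 + x\right) x = x \left(-2 + x\right)$)
$v{\left(l,F \right)} = -5 + l$ ($v{\left(l,F \right)} = l - 5 = -5 + l$)
$v{\left(-2,5 \right)} \left(-1\right) \left(H{\left(-2 \right)} - -7\right) = \left(-5 - 2\right) \left(-1\right) \left(- 2 \left(-2 - 2\right) - -7\right) = \left(-7\right) \left(-1\right) \left(\left(-2\right) \left(-4\right) + 7\right) = 7 \left(8 + 7\right) = 7 \cdot 15 = 105$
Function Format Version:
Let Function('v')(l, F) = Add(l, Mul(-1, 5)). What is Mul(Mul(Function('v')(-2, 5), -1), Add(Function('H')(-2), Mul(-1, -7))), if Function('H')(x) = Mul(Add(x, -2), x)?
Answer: 105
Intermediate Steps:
Function('H')(x) = Mul(x, Add(-2, x)) (Function('H')(x) = Mul(Add(-2, x), x) = Mul(x, Add(-2, x)))
Function('v')(l, F) = Add(-5, l) (Function('v')(l, F) = Add(l, -5) = Add(-5, l))
Mul(Mul(Function('v')(-2, 5), -1), Add(Function('H')(-2), Mul(-1, -7))) = Mul(Mul(Add(-5, -2), -1), Add(Mul(-2, Add(-2, -2)), Mul(-1, -7))) = Mul(Mul(-7, -1), Add(Mul(-2, -4), 7)) = Mul(7, Add(8, 7)) = Mul(7, 15) = 105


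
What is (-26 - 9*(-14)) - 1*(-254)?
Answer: 354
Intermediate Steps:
(-26 - 9*(-14)) - 1*(-254) = (-26 + 126) + 254 = 100 + 254 = 354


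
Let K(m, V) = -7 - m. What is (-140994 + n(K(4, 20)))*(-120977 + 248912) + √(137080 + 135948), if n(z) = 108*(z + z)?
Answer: -18342040950 + 14*√1393 ≈ -1.8342e+10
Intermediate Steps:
n(z) = 216*z (n(z) = 108*(2*z) = 216*z)
(-140994 + n(K(4, 20)))*(-120977 + 248912) + √(137080 + 135948) = (-140994 + 216*(-7 - 1*4))*(-120977 + 248912) + √(137080 + 135948) = (-140994 + 216*(-7 - 4))*127935 + √273028 = (-140994 + 216*(-11))*127935 + 14*√1393 = (-140994 - 2376)*127935 + 14*√1393 = -143370*127935 + 14*√1393 = -18342040950 + 14*√1393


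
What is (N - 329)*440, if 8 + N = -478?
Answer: -358600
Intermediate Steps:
N = -486 (N = -8 - 478 = -486)
(N - 329)*440 = (-486 - 329)*440 = -815*440 = -358600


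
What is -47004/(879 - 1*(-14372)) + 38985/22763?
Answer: -475391817/347158513 ≈ -1.3694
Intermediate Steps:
-47004/(879 - 1*(-14372)) + 38985/22763 = -47004/(879 + 14372) + 38985*(1/22763) = -47004/15251 + 38985/22763 = -475391817/347158513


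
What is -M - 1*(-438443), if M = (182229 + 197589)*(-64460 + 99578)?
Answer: -13338010081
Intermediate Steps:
M = 13338448524 (M = 379818*35118 = 13338448524)
-M - 1*(-438443) = -1*13338448524 - 1*(-438443) = -13338448524 + 438443 = -13338010081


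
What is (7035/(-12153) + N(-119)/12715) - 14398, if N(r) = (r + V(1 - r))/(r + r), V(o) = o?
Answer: -176512389591361/12259014670 ≈ -14399.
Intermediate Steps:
N(r) = 1/(2*r) (N(r) = (r + (1 - r))/(r + r) = 1/(2*r))
(7035/(-12153) + N(-119)/12715) - 14398 = (7035/(-12153) + ((½)/(-119))/12715) - 14398 = (7035*(-1/12153) + ((½)*(-1/119))*(1/12715)) - 14398 = (-2345/4051 - 1/238*1/12715) - 14398 = (-2345/4051 - 1/3026170) - 14398 = -7096372701/12259014670 - 14398 = -176512389591361/12259014670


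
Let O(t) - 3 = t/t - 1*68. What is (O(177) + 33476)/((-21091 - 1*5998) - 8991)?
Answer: -8353/9020 ≈ -0.92605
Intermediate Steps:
O(t) = -64 (O(t) = 3 + (t/t - 1*68) = 3 + (1 - 68) = 3 - 67 = -64)
(O(177) + 33476)/((-21091 - 1*5998) - 8991) = (-64 + 33476)/((-21091 - 1*5998) - 8991) = 33412/((-21091 - 5998) - 8991) = 33412/(-27089 - 8991) = 33412/(-36080) = 33412*(-1/36080) = -8353/9020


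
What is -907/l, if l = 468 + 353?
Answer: -907/821 ≈ -1.1047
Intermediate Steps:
l = 821
-907/l = -907/821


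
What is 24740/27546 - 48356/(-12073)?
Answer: 815350198/166281429 ≈ 4.9034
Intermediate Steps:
24740/27546 - 48356/(-12073) = 24740*(1/27546) - 48356*(-1/12073) = 12370/13773 + 48356/12073 = 815350198/166281429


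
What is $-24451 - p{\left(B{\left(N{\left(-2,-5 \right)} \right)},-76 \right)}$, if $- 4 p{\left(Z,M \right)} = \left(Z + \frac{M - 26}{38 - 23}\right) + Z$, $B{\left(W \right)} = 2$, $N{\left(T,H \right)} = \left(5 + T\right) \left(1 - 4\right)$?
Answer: $- \frac{244517}{10} \approx -24452.0$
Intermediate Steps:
$N{\left(T,H \right)} = -15 - 3 T$ ($N{\left(T,H \right)} = \left(5 + T\right) \left(-3\right) = -15 - 3 T$)
$p{\left(Z,M \right)} = \frac{13}{30} - \frac{Z}{2} - \frac{M}{60}$ ($p{\left(Z,M \right)} = - \frac{\left(Z + \frac{M - 26}{38 - 23}\right) + Z}{4} = - \frac{\left(Z + \frac{-26 + M}{15}\right) + Z}{4} = - \frac{\left(Z + \left(-26 + M\right) \frac{1}{15}\right) + Z}{4} = - \frac{\left(Z + \left(- \frac{26}{15} + \frac{M}{15}\right)\right) + Z}{4} = - \frac{\left(- \frac{26}{15} + Z + \frac{M}{15}\right) + Z}{4} = - \frac{- \frac{26}{15} + 2 Z + \frac{M}{15}}{4} = \frac{13}{30} - \frac{Z}{2} - \frac{M}{60}$)
$-24451 - p{\left(B{\left(N{\left(-2,-5 \right)} \right)},-76 \right)} = -24451 - \left(\frac{13}{30} - 1 - - \frac{19}{15}\right) = -24451 - \left(\frac{13}{30} - 1 + \frac{19}{15}\right) = -24451 - \frac{7}{10} = - \frac{244517}{10}$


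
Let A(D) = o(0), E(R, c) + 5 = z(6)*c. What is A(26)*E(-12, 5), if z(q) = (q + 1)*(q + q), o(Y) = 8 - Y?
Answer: 3320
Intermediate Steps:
z(q) = 2*q*(1 + q) (z(q) = (1 + q)*(2*q) = 2*q*(1 + q))
E(R, c) = -5 + 84*c (E(R, c) = -5 + (2*6*(1 + 6))*c = -5 + (2*6*7)*c = -5 + 84*c)
A(D) = 8 (A(D) = 8 - 1*0 = 8 + 0 = 8)
A(26)*E(-12, 5) = 8*(-5 + 84*5) = 8*(-5 + 420) = 8*415 = 3320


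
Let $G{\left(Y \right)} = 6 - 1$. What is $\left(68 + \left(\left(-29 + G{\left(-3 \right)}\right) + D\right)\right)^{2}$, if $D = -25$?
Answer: $361$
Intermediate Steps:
$G{\left(Y \right)} = 5$
$\left(68 + \left(\left(-29 + G{\left(-3 \right)}\right) + D\right)\right)^{2} = \left(68 + \left(\left(-29 + 5\right) - 25\right)\right)^{2} = \left(68 - 49\right)^{2} = 19^{2} = 361$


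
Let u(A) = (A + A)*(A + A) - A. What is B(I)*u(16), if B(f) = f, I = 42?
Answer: 42336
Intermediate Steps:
u(A) = -A + 4*A**2 (u(A) = (2*A)*(2*A) - A = 4*A**2 - A = -A + 4*A**2)
B(I)*u(16) = 42*(16*(-1 + 4*16)) = 42*(16*(-1 + 64)) = 42*(16*63) = 42*1008 = 42336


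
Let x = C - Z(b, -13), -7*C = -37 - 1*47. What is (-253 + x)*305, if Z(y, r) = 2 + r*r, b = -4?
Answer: -125660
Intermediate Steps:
C = 12 (C = -(-37 - 1*47)/7 = -(-37 - 47)/7 = -⅐*(-84) = 12)
Z(y, r) = 2 + r²
x = -159 (x = 12 - (2 + (-13)²) = 12 - (2 + 169) = 12 - 1*171 = 12 - 171 = -159)
(-253 + x)*305 = (-253 - 159)*305 = -412*305 = -125660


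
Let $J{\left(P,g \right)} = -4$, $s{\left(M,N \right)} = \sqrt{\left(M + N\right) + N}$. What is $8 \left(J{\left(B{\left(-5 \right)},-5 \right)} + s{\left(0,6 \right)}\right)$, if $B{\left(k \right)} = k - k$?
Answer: $-32 + 16 \sqrt{3} \approx -4.2872$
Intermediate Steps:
$B{\left(k \right)} = 0$
$s{\left(M,N \right)} = \sqrt{M + 2 N}$
$8 \left(J{\left(B{\left(-5 \right)},-5 \right)} + s{\left(0,6 \right)}\right) = 8 \left(-4 + \sqrt{0 + 2 \cdot 6}\right) = 8 \left(-4 + \sqrt{0 + 12}\right) = 8 \left(-4 + \sqrt{12}\right) = 8 \left(-4 + 2 \sqrt{3}\right) = -32 + 16 \sqrt{3}$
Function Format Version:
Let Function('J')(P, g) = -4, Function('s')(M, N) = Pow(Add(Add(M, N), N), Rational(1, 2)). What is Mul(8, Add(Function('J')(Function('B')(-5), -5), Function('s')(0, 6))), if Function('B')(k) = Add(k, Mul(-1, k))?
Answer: Add(-32, Mul(16, Pow(3, Rational(1, 2)))) ≈ -4.2872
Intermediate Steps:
Function('B')(k) = 0
Function('s')(M, N) = Pow(Add(M, Mul(2, N)), Rational(1, 2))
Mul(8, Add(Function('J')(Function('B')(-5), -5), Function('s')(0, 6))) = Mul(8, Add(-4, Pow(Add(0, Mul(2, 6)), Rational(1, 2)))) = Mul(8, Add(-4, Pow(Add(0, 12), Rational(1, 2)))) = Mul(8, Add(-4, Pow(12, Rational(1, 2)))) = Mul(8, Add(-4, Mul(2, Pow(3, Rational(1, 2))))) = Add(-32, Mul(16, Pow(3, Rational(1, 2))))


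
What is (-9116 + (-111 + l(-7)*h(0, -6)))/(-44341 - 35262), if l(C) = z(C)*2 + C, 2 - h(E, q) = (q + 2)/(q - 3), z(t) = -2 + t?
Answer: 83393/716427 ≈ 0.11640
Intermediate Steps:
h(E, q) = 2 - (2 + q)/(-3 + q) (h(E, q) = 2 - (q + 2)/(q - 3) = 2 - (2 + q)/(-3 + q))
l(C) = -4 + 3*C (l(C) = (-2 + C)*2 + C = (-4 + 2*C) + C = -4 + 3*C)
(-9116 + (-111 + l(-7)*h(0, -6)))/(-44341 - 35262) = (-9116 + (-111 + (-4 + 3*(-7))*((-8 - 6)/(-3 - 6))))/(-44341 - 35262) = (-9116 + (-111 + (-4 - 21)*(-14/(-9))))/(-79603) = (-9116 + (-111 - (-25)*(-14)/9))*(-1/79603) = (-9116 + (-111 - 25*14/9))*(-1/79603) = (-9116 + (-111 - 350/9))*(-1/79603) = (-9116 - 1349/9)*(-1/79603) = -83393/9*(-1/79603) = 83393/716427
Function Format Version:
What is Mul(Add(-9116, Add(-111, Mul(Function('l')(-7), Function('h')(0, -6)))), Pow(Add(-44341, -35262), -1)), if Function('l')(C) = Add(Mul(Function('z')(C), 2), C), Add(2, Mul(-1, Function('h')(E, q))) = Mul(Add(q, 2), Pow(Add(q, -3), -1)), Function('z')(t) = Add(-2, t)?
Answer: Rational(83393, 716427) ≈ 0.11640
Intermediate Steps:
Function('h')(E, q) = Add(2, Mul(-1, Pow(Add(-3, q), -1), Add(2, q))) (Function('h')(E, q) = Add(2, Mul(-1, Mul(Add(q, 2), Pow(Add(q, -3), -1)))) = Add(2, Mul(-1, Mul(Add(2, q), Pow(Add(-3, q), -1)))) = Add(2, Mul(-1, Mul(Pow(Add(-3, q), -1), Add(2, q)))) = Add(2, Mul(-1, Pow(Add(-3, q), -1), Add(2, q))))
Function('l')(C) = Add(-4, Mul(3, C)) (Function('l')(C) = Add(Mul(Add(-2, C), 2), C) = Add(Add(-4, Mul(2, C)), C) = Add(-4, Mul(3, C)))
Mul(Add(-9116, Add(-111, Mul(Function('l')(-7), Function('h')(0, -6)))), Pow(Add(-44341, -35262), -1)) = Mul(Add(-9116, Add(-111, Mul(Add(-4, Mul(3, -7)), Mul(Pow(Add(-3, -6), -1), Add(-8, -6))))), Pow(Add(-44341, -35262), -1)) = Mul(Add(-9116, Add(-111, Mul(Add(-4, -21), Mul(Pow(-9, -1), -14)))), Pow(-79603, -1)) = Mul(Add(-9116, Add(-111, Mul(-25, Mul(Rational(-1, 9), -14)))), Rational(-1, 79603)) = Mul(Add(-9116, Add(-111, Mul(-25, Rational(14, 9)))), Rational(-1, 79603)) = Mul(Add(-9116, Add(-111, Rational(-350, 9))), Rational(-1, 79603)) = Mul(Add(-9116, Rational(-1349, 9)), Rational(-1, 79603)) = Mul(Rational(-83393, 9), Rational(-1, 79603)) = Rational(83393, 716427)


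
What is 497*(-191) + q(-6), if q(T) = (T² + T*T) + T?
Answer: -94861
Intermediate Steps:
q(T) = T + 2*T² (q(T) = (T² + T²) + T = 2*T² + T = T + 2*T²)
497*(-191) + q(-6) = 497*(-191) - 6*(1 + 2*(-6)) = -94927 - 6*(1 - 12) = -94927 - 6*(-11) = -94927 + 66 = -94861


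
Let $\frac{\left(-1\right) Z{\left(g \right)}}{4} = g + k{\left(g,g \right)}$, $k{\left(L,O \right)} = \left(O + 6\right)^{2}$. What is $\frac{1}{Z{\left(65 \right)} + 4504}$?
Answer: $- \frac{1}{15920} \approx -6.2814 \cdot 10^{-5}$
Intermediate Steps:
$k{\left(L,O \right)} = \left(6 + O\right)^{2}$
$Z{\left(g \right)} = - 4 g - 4 \left(6 + g\right)^{2}$ ($Z{\left(g \right)} = - 4 \left(g + \left(6 + g\right)^{2}\right) = - 4 g - 4 \left(6 + g\right)^{2}$)
$\frac{1}{Z{\left(65 \right)} + 4504} = \frac{1}{\left(\left(-4\right) 65 - 4 \left(6 + 65\right)^{2}\right) + 4504} = \frac{1}{\left(-260 - 4 \cdot 71^{2}\right) + 4504} = \frac{1}{\left(-260 - 20164\right) + 4504} = \frac{1}{-20424 + 4504} = \frac{1}{-15920} = - \frac{1}{15920}$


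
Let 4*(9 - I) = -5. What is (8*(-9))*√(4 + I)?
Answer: -36*√57 ≈ -271.79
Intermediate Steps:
I = 41/4 (I = 9 - ¼*(-5) = 9 + 5/4 = 41/4 ≈ 10.250)
(8*(-9))*√(4 + I) = (8*(-9))*√(4 + 41/4) = -36*√57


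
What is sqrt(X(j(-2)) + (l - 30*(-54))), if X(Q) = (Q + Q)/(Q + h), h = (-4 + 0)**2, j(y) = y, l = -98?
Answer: 2*sqrt(18641)/7 ≈ 39.009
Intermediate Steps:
h = 16 (h = (-4)**2 = 16)
X(Q) = 2*Q/(16 + Q) (X(Q) = (Q + Q)/(Q + 16) = (2*Q)/(16 + Q) = 2*Q/(16 + Q))
sqrt(X(j(-2)) + (l - 30*(-54))) = sqrt(2*(-2)/(16 - 2) + (-98 - 30*(-54))) = sqrt(2*(-2)/14 + (-98 + 1620)) = sqrt(2*(-2)*(1/14) + 1522) = sqrt(-2/7 + 1522) = sqrt(10652/7) = 2*sqrt(18641)/7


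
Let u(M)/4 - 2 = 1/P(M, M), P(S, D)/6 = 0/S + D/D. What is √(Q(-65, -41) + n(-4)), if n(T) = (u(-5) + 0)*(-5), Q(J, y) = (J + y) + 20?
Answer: 2*I*√291/3 ≈ 11.372*I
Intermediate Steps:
P(S, D) = 6 (P(S, D) = 6*(0/S + D/D) = 6*(0 + 1) = 6*1 = 6)
u(M) = 26/3 (u(M) = 8 + 4/6 = 8 + 4*(⅙) = 8 + ⅔ = 26/3)
Q(J, y) = 20 + J + y
n(T) = -130/3 (n(T) = (26/3 + 0)*(-5) = (26/3)*(-5) = -130/3)
√(Q(-65, -41) + n(-4)) = √((20 - 65 - 41) - 130/3) = √(-86 - 130/3) = √(-388/3) = 2*I*√291/3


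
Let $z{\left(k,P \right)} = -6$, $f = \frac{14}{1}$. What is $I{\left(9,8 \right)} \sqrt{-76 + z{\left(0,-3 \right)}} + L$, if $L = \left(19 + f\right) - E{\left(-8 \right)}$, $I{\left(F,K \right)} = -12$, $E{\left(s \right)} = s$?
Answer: $41 - 12 i \sqrt{82} \approx 41.0 - 108.66 i$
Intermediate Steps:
$f = 14$ ($f = 14 \cdot 1 = 14$)
$L = 41$ ($L = \left(19 + 14\right) - -8 = 33 + 8 = 41$)
$I{\left(9,8 \right)} \sqrt{-76 + z{\left(0,-3 \right)}} + L = - 12 \sqrt{-76 - 6} + 41 = - 12 \sqrt{-82} + 41 = - 12 i \sqrt{82} + 41 = 41 - 12 i \sqrt{82}$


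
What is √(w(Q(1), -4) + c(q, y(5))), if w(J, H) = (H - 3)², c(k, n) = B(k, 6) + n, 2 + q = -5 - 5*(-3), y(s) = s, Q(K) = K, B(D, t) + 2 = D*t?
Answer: 10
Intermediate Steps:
B(D, t) = -2 + D*t
q = 8 (q = -2 + (-5 - 5*(-3)) = -2 + (-5 + 15) = -2 + 10 = 8)
c(k, n) = -2 + n + 6*k (c(k, n) = (-2 + k*6) + n = (-2 + 6*k) + n = -2 + n + 6*k)
w(J, H) = (-3 + H)²
√(w(Q(1), -4) + c(q, y(5))) = √((-3 - 4)² + (-2 + 5 + 6*8)) = √((-7)² + (-2 + 5 + 48)) = √(49 + 51) = √100 = 10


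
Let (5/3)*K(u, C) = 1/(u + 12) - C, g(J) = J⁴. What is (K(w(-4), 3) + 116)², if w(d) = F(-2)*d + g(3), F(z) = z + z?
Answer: 3874066564/297025 ≈ 13043.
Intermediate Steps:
F(z) = 2*z
w(d) = 81 - 4*d (w(d) = (2*(-2))*d + 3⁴ = -4*d + 81 = 81 - 4*d)
K(u, C) = -3*C/5 + 3/(5*(12 + u)) (K(u, C) = 3*(1/(u + 12) - C)/5 = 3*(1/(12 + u) - C)/5 = -3*C/5 + 3/(5*(12 + u)))
(K(w(-4), 3) + 116)² = (3*(1 - 12*3 - 1*3*(81 - 4*(-4)))/(5*(12 + (81 - 4*(-4)))) + 116)² = (3*(1 - 36 - 1*3*(81 + 16))/(5*(12 + (81 + 16))) + 116)² = (3*(1 - 36 - 1*3*97)/(5*(12 + 97)) + 116)² = ((⅗)*(1 - 36 - 291)/109 + 116)² = ((⅗)*(1/109)*(-326) + 116)² = (-978/545 + 116)² = (62242/545)² = 3874066564/297025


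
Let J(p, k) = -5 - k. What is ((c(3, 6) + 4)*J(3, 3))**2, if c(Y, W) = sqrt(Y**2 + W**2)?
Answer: 3904 + 1536*sqrt(5) ≈ 7338.6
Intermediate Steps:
c(Y, W) = sqrt(W**2 + Y**2)
((c(3, 6) + 4)*J(3, 3))**2 = ((sqrt(6**2 + 3**2) + 4)*(-5 - 1*3))**2 = ((sqrt(36 + 9) + 4)*(-5 - 3))**2 = ((sqrt(45) + 4)*(-8))**2 = ((3*sqrt(5) + 4)*(-8))**2 = ((4 + 3*sqrt(5))*(-8))**2 = (-32 - 24*sqrt(5))**2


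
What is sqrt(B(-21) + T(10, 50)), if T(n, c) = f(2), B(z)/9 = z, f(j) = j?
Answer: I*sqrt(187) ≈ 13.675*I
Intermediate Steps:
B(z) = 9*z
T(n, c) = 2
sqrt(B(-21) + T(10, 50)) = sqrt(9*(-21) + 2) = sqrt(-189 + 2) = sqrt(-187) = I*sqrt(187)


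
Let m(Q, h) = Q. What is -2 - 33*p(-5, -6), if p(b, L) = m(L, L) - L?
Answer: -2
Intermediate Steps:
p(b, L) = 0 (p(b, L) = L - L = 0)
-2 - 33*p(-5, -6) = -2 - 33*0 = -2 + 0 = -2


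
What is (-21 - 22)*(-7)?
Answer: 301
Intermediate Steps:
(-21 - 22)*(-7) = -43*(-7) = 301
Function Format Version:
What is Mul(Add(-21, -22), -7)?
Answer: 301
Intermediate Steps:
Mul(Add(-21, -22), -7) = Mul(-43, -7) = 301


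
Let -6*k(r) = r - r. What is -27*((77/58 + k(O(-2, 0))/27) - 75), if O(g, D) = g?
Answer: 115371/58 ≈ 1989.2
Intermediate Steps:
k(r) = 0 (k(r) = -(r - r)/6 = -⅙*0 = 0)
-27*((77/58 + k(O(-2, 0))/27) - 75) = -27*((77/58 + 0/27) - 75) = -27*((77*(1/58) + 0*(1/27)) - 75) = -27*((77/58 + 0) - 75) = -27*(77/58 - 75) = -27*(-4273/58) = 115371/58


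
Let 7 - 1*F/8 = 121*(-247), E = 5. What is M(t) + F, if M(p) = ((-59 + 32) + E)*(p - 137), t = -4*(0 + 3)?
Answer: 242430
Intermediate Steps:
t = -12 (t = -4*3 = -12)
F = 239152 (F = 56 - 968*(-247) = 56 - 8*(-29887) = 56 + 239096 = 239152)
M(p) = 3014 - 22*p (M(p) = ((-59 + 32) + 5)*(p - 137) = (-27 + 5)*(-137 + p) = -22*(-137 + p) = 3014 - 22*p)
M(t) + F = (3014 - 22*(-12)) + 239152 = (3014 + 264) + 239152 = 3278 + 239152 = 242430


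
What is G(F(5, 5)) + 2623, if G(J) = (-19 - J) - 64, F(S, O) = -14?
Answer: 2554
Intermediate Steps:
G(J) = -83 - J
G(F(5, 5)) + 2623 = (-83 - 1*(-14)) + 2623 = (-83 + 14) + 2623 = -69 + 2623 = 2554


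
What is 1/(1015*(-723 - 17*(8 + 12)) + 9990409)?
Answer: 1/8911464 ≈ 1.1222e-7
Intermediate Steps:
1/(1015*(-723 - 17*(8 + 12)) + 9990409) = 1/(1015*(-723 - 17*20) + 9990409) = 1/(1015*(-723 - 340) + 9990409) = 1/(1015*(-1063) + 9990409) = 1/(-1078945 + 9990409) = 1/8911464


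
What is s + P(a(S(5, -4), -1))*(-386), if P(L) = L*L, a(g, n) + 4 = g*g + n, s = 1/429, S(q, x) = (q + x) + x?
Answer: -2649503/429 ≈ -6176.0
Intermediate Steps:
S(q, x) = q + 2*x
s = 1/429 ≈ 0.0023310
a(g, n) = -4 + n + g**2 (a(g, n) = -4 + (g*g + n) = -4 + (g**2 + n) = -4 + (n + g**2) = -4 + n + g**2)
P(L) = L**2
s + P(a(S(5, -4), -1))*(-386) = 1/429 + (-4 - 1 + (5 + 2*(-4))**2)**2*(-386) = 1/429 + (-4 - 1 + (5 - 8)**2)**2*(-386) = 1/429 + (-4 - 1 + (-3)**2)**2*(-386) = 1/429 + (-4 - 1 + 9)**2*(-386) = 1/429 + 4**2*(-386) = 1/429 + 16*(-386) = 1/429 - 6176 = -2649503/429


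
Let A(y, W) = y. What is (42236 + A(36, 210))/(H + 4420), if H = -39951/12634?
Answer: 534064448/55802329 ≈ 9.5706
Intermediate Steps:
H = -39951/12634 (H = -39951*1/12634 = -39951/12634 ≈ -3.1622)
(42236 + A(36, 210))/(H + 4420) = (42236 + 36)/(-39951/12634 + 4420) = 42272/(55802329/12634) = 42272*(12634/55802329) = 534064448/55802329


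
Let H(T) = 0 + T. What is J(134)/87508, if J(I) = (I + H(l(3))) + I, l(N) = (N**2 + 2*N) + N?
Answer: 143/43754 ≈ 0.0032683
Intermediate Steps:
l(N) = N**2 + 3*N
H(T) = T
J(I) = 18 + 2*I (J(I) = (I + 3*(3 + 3)) + I = (I + 3*6) + I = (I + 18) + I = (18 + I) + I = 18 + 2*I)
J(134)/87508 = (18 + 2*134)/87508 = (18 + 268)*(1/87508) = 286*(1/87508) = 143/43754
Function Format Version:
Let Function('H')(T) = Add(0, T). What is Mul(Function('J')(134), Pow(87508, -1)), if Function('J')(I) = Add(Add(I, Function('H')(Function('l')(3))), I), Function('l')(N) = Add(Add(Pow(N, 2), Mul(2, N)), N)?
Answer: Rational(143, 43754) ≈ 0.0032683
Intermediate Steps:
Function('l')(N) = Add(Pow(N, 2), Mul(3, N))
Function('H')(T) = T
Function('J')(I) = Add(18, Mul(2, I)) (Function('J')(I) = Add(Add(I, Mul(3, Add(3, 3))), I) = Add(Add(I, Mul(3, 6)), I) = Add(Add(I, 18), I) = Add(Add(18, I), I) = Add(18, Mul(2, I)))
Mul(Function('J')(134), Pow(87508, -1)) = Mul(Add(18, Mul(2, 134)), Pow(87508, -1)) = Mul(Add(18, 268), Rational(1, 87508)) = Mul(286, Rational(1, 87508)) = Rational(143, 43754)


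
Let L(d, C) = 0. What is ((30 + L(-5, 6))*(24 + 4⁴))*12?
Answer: 100800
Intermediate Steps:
((30 + L(-5, 6))*(24 + 4⁴))*12 = ((30 + 0)*(24 + 4⁴))*12 = (30*(24 + 256))*12 = (30*280)*12 = 8400*12 = 100800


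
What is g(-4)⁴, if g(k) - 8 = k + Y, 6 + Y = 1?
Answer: 1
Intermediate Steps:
Y = -5 (Y = -6 + 1 = -5)
g(k) = 3 + k (g(k) = 8 + (k - 5) = 8 + (-5 + k) = 3 + k)
g(-4)⁴ = (3 - 4)⁴ = (-1)⁴ = 1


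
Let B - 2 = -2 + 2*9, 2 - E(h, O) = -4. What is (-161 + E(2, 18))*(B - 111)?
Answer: 14415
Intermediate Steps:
E(h, O) = 6 (E(h, O) = 2 - 1*(-4) = 2 + 4 = 6)
B = 18 (B = 2 + (-2 + 2*9) = 2 + (-2 + 18) = 2 + 16 = 18)
(-161 + E(2, 18))*(B - 111) = (-161 + 6)*(18 - 111) = -155*(-93) = 14415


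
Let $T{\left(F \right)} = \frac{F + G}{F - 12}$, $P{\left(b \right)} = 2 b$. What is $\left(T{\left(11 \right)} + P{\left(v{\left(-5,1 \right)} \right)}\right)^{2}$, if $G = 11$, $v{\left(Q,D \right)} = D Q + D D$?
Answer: $900$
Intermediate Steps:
$v{\left(Q,D \right)} = D^{2} + D Q$ ($v{\left(Q,D \right)} = D Q + D^{2} = D^{2} + D Q$)
$T{\left(F \right)} = \frac{11 + F}{-12 + F}$ ($T{\left(F \right)} = \frac{F + 11}{F - 12} = \frac{11 + F}{-12 + F}$)
$\left(T{\left(11 \right)} + P{\left(v{\left(-5,1 \right)} \right)}\right)^{2} = \left(\frac{11 + 11}{-12 + 11} + 2 \cdot 1 \left(1 - 5\right)\right)^{2} = \left(\frac{1}{-1} \cdot 22 + 2 \cdot 1 \left(-4\right)\right)^{2} = \left(\left(-1\right) 22 + 2 \left(-4\right)\right)^{2} = \left(-22 - 8\right)^{2} = \left(-30\right)^{2} = 900$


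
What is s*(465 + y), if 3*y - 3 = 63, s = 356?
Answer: 173372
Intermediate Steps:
y = 22 (y = 1 + (⅓)*63 = 1 + 21 = 22)
s*(465 + y) = 356*(465 + 22) = 356*487 = 173372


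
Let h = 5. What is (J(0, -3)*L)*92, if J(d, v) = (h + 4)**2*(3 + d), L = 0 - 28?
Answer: -625968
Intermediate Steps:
L = -28
J(d, v) = 243 + 81*d (J(d, v) = (5 + 4)**2*(3 + d) = 9**2*(3 + d) = 81*(3 + d) = 243 + 81*d)
(J(0, -3)*L)*92 = ((243 + 81*0)*(-28))*92 = ((243 + 0)*(-28))*92 = (243*(-28))*92 = -6804*92 = -625968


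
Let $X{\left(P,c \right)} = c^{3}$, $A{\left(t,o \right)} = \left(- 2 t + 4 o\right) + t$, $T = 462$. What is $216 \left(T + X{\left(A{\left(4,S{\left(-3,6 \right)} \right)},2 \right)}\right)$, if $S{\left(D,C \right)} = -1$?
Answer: $101520$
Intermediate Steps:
$A{\left(t,o \right)} = - t + 4 o$
$216 \left(T + X{\left(A{\left(4,S{\left(-3,6 \right)} \right)},2 \right)}\right) = 216 \left(462 + 2^{3}\right) = 216 \left(462 + 8\right) = 216 \cdot 470 = 101520$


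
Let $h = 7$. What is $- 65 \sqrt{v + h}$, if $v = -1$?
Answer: $- 65 \sqrt{6} \approx -159.22$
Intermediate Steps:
$- 65 \sqrt{v + h} = - 65 \sqrt{-1 + 7} = - 65 \sqrt{6}$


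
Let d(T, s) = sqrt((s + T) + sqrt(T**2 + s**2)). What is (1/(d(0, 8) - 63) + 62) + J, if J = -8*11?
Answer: -1535/59 ≈ -26.017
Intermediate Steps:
d(T, s) = sqrt(T + s + sqrt(T**2 + s**2)) (d(T, s) = sqrt((T + s) + sqrt(T**2 + s**2)) = sqrt(T + s + sqrt(T**2 + s**2)))
J = -88
(1/(d(0, 8) - 63) + 62) + J = (1/(sqrt(0 + 8 + sqrt(0**2 + 8**2)) - 63) + 62) - 88 = (1/(sqrt(0 + 8 + sqrt(0 + 64)) - 63) + 62) - 88 = (1/(sqrt(0 + 8 + sqrt(64)) - 63) + 62) - 88 = (1/(sqrt(0 + 8 + 8) - 63) + 62) - 88 = (1/(sqrt(16) - 63) + 62) - 88 = (1/(4 - 63) + 62) - 88 = (1/(-59) + 62) - 88 = (-1/59 + 62) - 88 = 3657/59 - 88 = -1535/59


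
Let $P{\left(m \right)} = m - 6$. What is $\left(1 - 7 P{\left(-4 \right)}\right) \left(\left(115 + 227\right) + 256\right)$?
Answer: $42458$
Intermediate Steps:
$P{\left(m \right)} = -6 + m$ ($P{\left(m \right)} = m - 6 = -6 + m$)
$\left(1 - 7 P{\left(-4 \right)}\right) \left(\left(115 + 227\right) + 256\right) = \left(1 - 7 \left(-6 - 4\right)\right) \left(\left(115 + 227\right) + 256\right) = \left(1 - -70\right) \left(342 + 256\right) = \left(1 + 70\right) 598 = 71 \cdot 598 = 42458$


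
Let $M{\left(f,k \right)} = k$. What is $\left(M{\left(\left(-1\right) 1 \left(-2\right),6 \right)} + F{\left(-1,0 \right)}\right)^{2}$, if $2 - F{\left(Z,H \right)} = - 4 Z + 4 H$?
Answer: $16$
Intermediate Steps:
$F{\left(Z,H \right)} = 2 - 4 H + 4 Z$ ($F{\left(Z,H \right)} = 2 - \left(- 4 Z + 4 H\right) = 2 - 4 H + 4 Z$)
$\left(M{\left(\left(-1\right) 1 \left(-2\right),6 \right)} + F{\left(-1,0 \right)}\right)^{2} = \left(6 + \left(2 - 0 + 4 \left(-1\right)\right)\right)^{2} = \left(6 + \left(2 + 0 - 4\right)\right)^{2} = \left(6 - 2\right)^{2} = 4^{2} = 16$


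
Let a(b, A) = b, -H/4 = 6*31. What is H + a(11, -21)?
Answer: -733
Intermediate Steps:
H = -744 (H = -24*31 = -4*186 = -744)
H + a(11, -21) = -744 + 11 = -733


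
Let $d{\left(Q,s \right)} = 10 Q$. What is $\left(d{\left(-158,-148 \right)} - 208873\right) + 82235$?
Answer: $-128218$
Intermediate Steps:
$\left(d{\left(-158,-148 \right)} - 208873\right) + 82235 = \left(10 \left(-158\right) - 208873\right) + 82235 = \left(-1580 - 208873\right) + 82235 = -210453 + 82235 = -128218$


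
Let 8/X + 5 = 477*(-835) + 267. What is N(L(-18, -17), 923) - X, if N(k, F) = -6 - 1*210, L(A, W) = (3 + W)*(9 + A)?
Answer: -85975120/398033 ≈ -216.00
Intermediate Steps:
N(k, F) = -216 (N(k, F) = -6 - 210 = -216)
X = -8/398033 (X = 8/(-5 + (477*(-835) + 267)) = 8/(-5 + (-398295 + 267)) = 8/(-5 - 398028) = 8/(-398033) = 8*(-1/398033) = -8/398033 ≈ -2.0099e-5)
N(L(-18, -17), 923) - X = -216 - 1*(-8/398033) = -216 + 8/398033 = -85975120/398033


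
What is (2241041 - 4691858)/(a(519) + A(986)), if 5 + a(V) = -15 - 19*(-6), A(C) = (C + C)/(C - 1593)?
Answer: -495881973/18362 ≈ -27006.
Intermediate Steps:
A(C) = 2*C/(-1593 + C) (A(C) = (2*C)/(-1593 + C) = 2*C/(-1593 + C))
a(V) = 94 (a(V) = -5 + (-15 - 19*(-6)) = -5 + (-15 + 114) = -5 + 99 = 94)
(2241041 - 4691858)/(a(519) + A(986)) = (2241041 - 4691858)/(94 + 2*986/(-1593 + 986)) = -2450817/(94 + 2*986/(-607)) = -2450817/(94 + 2*986*(-1/607)) = -2450817/(94 - 1972/607) = -2450817/55086/607 = -2450817*607/55086 = -495881973/18362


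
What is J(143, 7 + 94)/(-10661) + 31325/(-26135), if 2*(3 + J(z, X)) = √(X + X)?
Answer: -66775484/55725047 - √202/21322 ≈ -1.1990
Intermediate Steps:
J(z, X) = -3 + √2*√X/2 (J(z, X) = -3 + √(X + X)/2 = -3 + √(2*X)/2 = -3 + (√2*√X)/2 = -3 + √2*√X/2)
J(143, 7 + 94)/(-10661) + 31325/(-26135) = (-3 + √2*√(7 + 94)/2)/(-10661) + 31325/(-26135) = (-3 + √2*√101/2)*(-1/10661) + 31325*(-1/26135) = (-3 + √202/2)*(-1/10661) - 6265/5227 = (3/10661 - √202/21322) - 6265/5227 = -66775484/55725047 - √202/21322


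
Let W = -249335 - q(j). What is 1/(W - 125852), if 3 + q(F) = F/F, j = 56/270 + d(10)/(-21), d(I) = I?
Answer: -1/375185 ≈ -2.6654e-6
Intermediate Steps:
j = -254/945 (j = 56/270 + 10/(-21) = 56*(1/270) + 10*(-1/21) = 28/135 - 10/21 = -254/945 ≈ -0.26878)
q(F) = -2 (q(F) = -3 + F/F = -3 + 1 = -2)
W = -249333 (W = -249335 - 1*(-2) = -249335 + 2 = -249333)
1/(W - 125852) = 1/(-249333 - 125852) = 1/(-375185) = -1/375185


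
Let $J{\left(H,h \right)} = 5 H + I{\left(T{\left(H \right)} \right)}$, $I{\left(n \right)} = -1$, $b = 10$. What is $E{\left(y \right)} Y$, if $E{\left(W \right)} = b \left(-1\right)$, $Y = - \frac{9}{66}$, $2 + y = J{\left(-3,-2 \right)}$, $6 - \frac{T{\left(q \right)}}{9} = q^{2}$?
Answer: $\frac{15}{11} \approx 1.3636$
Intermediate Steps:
$T{\left(q \right)} = 54 - 9 q^{2}$
$J{\left(H,h \right)} = -1 + 5 H$ ($J{\left(H,h \right)} = 5 H - 1 = -1 + 5 H$)
$y = -18$ ($y = -2 + \left(-1 + 5 \left(-3\right)\right) = -2 - 16 = -18$)
$Y = - \frac{3}{22}$ ($Y = \left(-9\right) \frac{1}{66} = - \frac{3}{22} \approx -0.13636$)
$E{\left(W \right)} = -10$ ($E{\left(W \right)} = 10 \left(-1\right) = -10$)
$E{\left(y \right)} Y = \left(-10\right) \left(- \frac{3}{22}\right) = \frac{15}{11}$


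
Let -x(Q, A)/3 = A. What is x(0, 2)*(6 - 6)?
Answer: 0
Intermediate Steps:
x(Q, A) = -3*A
x(0, 2)*(6 - 6) = (-3*2)*(6 - 6) = -6*0 = 0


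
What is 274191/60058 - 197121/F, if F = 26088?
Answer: -780933035/261132184 ≈ -2.9906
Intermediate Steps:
274191/60058 - 197121/F = 274191/60058 - 197121/26088 = 274191*(1/60058) - 197121*1/26088 = 274191/60058 - 65707/8696 = -780933035/261132184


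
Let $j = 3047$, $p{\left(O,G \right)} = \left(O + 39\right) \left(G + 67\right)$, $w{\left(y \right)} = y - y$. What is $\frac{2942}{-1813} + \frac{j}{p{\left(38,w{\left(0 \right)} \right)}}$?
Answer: $- \frac{125371}{121471} \approx -1.0321$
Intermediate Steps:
$w{\left(y \right)} = 0$
$p{\left(O,G \right)} = \left(39 + O\right) \left(67 + G\right)$
$\frac{2942}{-1813} + \frac{j}{p{\left(38,w{\left(0 \right)} \right)}} = \frac{2942}{-1813} + \frac{3047}{2613 + 39 \cdot 0 + 67 \cdot 38 + 0 \cdot 38} = 2942 \left(- \frac{1}{1813}\right) + \frac{3047}{2613 + 0 + 2546 + 0} = - \frac{2942}{1813} + \frac{3047}{5159} = - \frac{2942}{1813} + 3047 \cdot \frac{1}{5159} = - \frac{2942}{1813} + \frac{277}{469} = - \frac{125371}{121471}$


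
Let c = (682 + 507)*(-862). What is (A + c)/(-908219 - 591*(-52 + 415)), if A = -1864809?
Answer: 2889727/1122752 ≈ 2.5738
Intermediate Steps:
c = -1024918 (c = 1189*(-862) = -1024918)
(A + c)/(-908219 - 591*(-52 + 415)) = (-1864809 - 1024918)/(-908219 - 591*(-52 + 415)) = -2889727/(-908219 - 591*363) = -2889727/(-908219 - 214533) = -2889727/(-1122752) = -2889727*(-1/1122752) = 2889727/1122752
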